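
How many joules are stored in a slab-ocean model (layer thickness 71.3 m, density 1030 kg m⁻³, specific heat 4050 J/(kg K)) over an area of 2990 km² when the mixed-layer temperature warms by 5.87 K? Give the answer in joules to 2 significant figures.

Areal heat capacity C = ρ c_p D = 1030 × 4050 × 71.3 = 2.97×10^8 J/(m^2 K).
Heat per unit area: q = C ΔT = 2.97×10^8 × 5.87 = 1.75×10^9 J/m².
Total heat: Q = q × A = 1.75×10^9 × (2990 × 10⁶ m²) = 5.22×10^18 J.

5.2×10^18 J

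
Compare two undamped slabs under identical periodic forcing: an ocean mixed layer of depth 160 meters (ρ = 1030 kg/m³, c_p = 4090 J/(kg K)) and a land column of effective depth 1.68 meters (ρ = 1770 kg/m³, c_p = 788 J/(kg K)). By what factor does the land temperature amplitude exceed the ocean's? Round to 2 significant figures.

C_ocean = 1030 × 4090 × 160 = 6.74×10^8 J/(m²·K).
C_land = 1770 × 788 × 1.68 = 2.34×10^6 J/(m²·K).
Undamped amplitude ∝ 1/C, so A_land/A_ocean = C_ocean/C_land = 288.

290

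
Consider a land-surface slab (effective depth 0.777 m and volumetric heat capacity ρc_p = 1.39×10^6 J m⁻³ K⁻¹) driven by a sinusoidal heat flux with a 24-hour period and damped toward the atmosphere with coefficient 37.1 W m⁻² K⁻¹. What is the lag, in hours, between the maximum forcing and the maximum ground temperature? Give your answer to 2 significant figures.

Areal heat capacity C = ρc_p × D = 1.39×10^6 × 0.777 = 1.08×10^6 J/(m²·K).
ω = 2π / 86400 s = 7.27×10^-5 s⁻¹.
Phase lag φ = arctan(Cω/λ) = arctan(78.5/37.1) = 1.13 rad.
Time lag = φ / ω = 1.13 / 7.27×10^-5 = 15500 s = 4.31 hours.

4.3 hours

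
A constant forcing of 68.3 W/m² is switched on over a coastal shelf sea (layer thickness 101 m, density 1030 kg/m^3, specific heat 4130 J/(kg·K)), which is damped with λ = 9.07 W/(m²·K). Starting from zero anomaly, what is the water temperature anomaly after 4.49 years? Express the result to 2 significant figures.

7.2 K

Areal heat capacity C = ρ c_p D = 1030 × 4130 × 101 = 4.30×10^8 J/(m²·K).
τ = C / λ = 4.30×10^8 / 9.07 = 4.74×10^7 s.
Equilibrium anomaly ΔT_eq = F / λ = 68.3 / 9.07 = 7.53 K.
t = 4.49 years = 1.42×10^8 s, so t/τ = 2.99.
ΔT(t) = ΔT_eq (1 − e^(−t/τ)) = 7.53 × (1 − e^−2.99) = 7.15 K.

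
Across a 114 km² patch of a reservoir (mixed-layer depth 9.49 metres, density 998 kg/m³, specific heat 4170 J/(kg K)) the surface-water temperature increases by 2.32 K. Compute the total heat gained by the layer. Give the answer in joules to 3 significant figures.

1.04×10^16 J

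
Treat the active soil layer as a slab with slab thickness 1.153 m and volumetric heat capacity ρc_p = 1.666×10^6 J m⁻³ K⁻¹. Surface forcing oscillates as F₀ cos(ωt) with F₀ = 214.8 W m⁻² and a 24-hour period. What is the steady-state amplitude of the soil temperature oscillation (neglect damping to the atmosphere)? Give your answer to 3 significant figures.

Areal heat capacity C = ρc_p × D = 1.666×10^6 × 1.153 = 1.92×10^6 J/(m^2 K).
Angular frequency ω = 2π / T = 2π / 86400 s = 7.27×10^-5 s⁻¹.
Cω = 1.92×10^6 × 7.27×10^-5 = 140 W/(m²·K).
Amplitude A = F₀ / (Cω) = 214.8 / 140 = 1.54 K.

1.54 K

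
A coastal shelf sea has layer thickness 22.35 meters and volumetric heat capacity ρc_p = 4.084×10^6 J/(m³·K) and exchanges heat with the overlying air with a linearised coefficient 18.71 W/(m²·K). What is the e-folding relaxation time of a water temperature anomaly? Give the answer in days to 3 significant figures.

56.5 days

Areal heat capacity C = ρc_p × D = 4.084×10^6 × 22.35 = 9.13×10^7 J/(m^2 K).
Relaxation time τ = C / λ = 9.13×10^7 / 18.71 = 4.88×10^6 s.
In days: 4.88×10^6 s / (86400 s/day) = 56.5 days.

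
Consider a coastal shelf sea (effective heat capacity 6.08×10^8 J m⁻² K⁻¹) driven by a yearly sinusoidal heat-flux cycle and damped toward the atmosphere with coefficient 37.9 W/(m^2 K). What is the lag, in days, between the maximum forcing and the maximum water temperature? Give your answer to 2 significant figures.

Areal heat capacity C = 6.08×10^8 J m⁻² K⁻¹ (given).
ω = 2π / 3.15×10^7 s = 1.99×10^-7 s⁻¹.
Phase lag φ = arctan(Cω/λ) = arctan(121/37.9) = 1.27 rad.
Time lag = φ / ω = 1.27 / 1.99×10^-7 = 6.36×10^6 s = 73.6 days.

74 days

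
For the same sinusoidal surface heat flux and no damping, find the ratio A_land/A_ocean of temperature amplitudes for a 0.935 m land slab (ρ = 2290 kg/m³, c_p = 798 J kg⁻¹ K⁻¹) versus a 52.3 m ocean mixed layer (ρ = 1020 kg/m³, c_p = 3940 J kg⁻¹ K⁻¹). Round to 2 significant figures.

C_ocean = 1020 × 3940 × 52.3 = 2.10×10^8 J/(m²·K).
C_land = 2290 × 798 × 0.935 = 1.71×10^6 J/(m²·K).
Undamped amplitude ∝ 1/C, so A_land/A_ocean = C_ocean/C_land = 123.

120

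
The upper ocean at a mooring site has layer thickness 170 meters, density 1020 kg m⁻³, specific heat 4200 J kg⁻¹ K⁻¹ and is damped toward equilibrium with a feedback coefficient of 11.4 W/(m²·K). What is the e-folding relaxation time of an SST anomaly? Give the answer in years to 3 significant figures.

Areal heat capacity C = ρ c_p D = 1020 × 4200 × 170 = 7.28×10^8 J/(m^2 K).
Relaxation time τ = C / λ = 7.28×10^8 / 11.4 = 6.39×10^7 s.
In years: 6.39×10^7 s / (3.156×10^7 s/year) = 2.02 years.

2.02 years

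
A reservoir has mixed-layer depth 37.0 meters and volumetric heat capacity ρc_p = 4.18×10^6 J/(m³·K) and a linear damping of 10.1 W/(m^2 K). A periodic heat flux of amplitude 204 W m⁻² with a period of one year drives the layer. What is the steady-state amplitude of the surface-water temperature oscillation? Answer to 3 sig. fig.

6.29 K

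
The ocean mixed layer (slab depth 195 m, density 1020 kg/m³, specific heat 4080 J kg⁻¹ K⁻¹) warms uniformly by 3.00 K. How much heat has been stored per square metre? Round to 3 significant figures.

Areal heat capacity C = ρ c_p D = 1020 × 4080 × 195 = 8.12×10^8 J m⁻² K⁻¹.
ΔQ = C ΔT = 8.12×10^8 × 3.00 = 2.43×10^9 J/m².

2.43×10^9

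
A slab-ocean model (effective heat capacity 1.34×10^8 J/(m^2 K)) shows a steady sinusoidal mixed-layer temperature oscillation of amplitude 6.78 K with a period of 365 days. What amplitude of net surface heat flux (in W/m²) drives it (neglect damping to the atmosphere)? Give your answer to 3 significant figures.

Areal heat capacity C = 1.34×10^8 J/(m^2 K) (given).
ω = 2π / 3.15×10^7 s = 1.99×10^-7 s⁻¹.
Cω = 1.34×10^8 × 1.99×10^-7 = 26.7 W/(m²·K).
F₀ = A × Cω = 6.78 × 26.7 = 181 W/m².

181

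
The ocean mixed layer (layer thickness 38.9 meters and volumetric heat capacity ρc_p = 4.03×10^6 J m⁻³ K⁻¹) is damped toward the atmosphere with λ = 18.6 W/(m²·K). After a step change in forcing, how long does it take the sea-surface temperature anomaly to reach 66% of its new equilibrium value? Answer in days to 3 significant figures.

Areal heat capacity C = ρc_p × D = 4.03×10^6 × 38.9 = 1.57×10^8 J/(m^2 K).
τ = C / λ = 1.57×10^8 / 18.6 = 8.43×10^6 s.
Fraction reached: 1 − e^(−t/τ) = 0.66 ⇒ t = −τ ln(1 − 0.66) = τ × 1.08.
t = 9.09×10^6 s = 105 days.

105 days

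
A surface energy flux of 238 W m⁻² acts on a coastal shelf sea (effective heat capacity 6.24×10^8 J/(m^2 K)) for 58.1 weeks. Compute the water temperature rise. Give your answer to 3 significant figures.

13.4 K

Areal heat capacity C = 6.24×10^8 J/(m^2 K) (given).
Net heat input Q = F Δt = 238 × (58.1 weeks × 6.048×10^5 s/week) = 8.36×10^9 J/m².
ΔT = Q / C = 8.36×10^9 / 6.24×10^8 = 13.4 K.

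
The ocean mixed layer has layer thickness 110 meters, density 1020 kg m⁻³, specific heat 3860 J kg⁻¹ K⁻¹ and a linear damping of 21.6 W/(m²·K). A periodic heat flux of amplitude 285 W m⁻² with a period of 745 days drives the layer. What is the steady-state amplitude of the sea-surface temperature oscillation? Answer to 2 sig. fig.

Areal heat capacity C = ρ c_p D = 1020 × 3860 × 110 = 4.33×10^8 J/(m^2 K).
Angular frequency ω = 2π / T = 2π / 6.44×10^7 s = 9.76×10^-8 s⁻¹.
√((Cω)² + λ²) = √((42.3)² + 21.6²) = 47.5 W/(m²·K).
Amplitude A = F₀ / √((Cω)²+λ²) = 285 / 47.5 = 6.00 K.

6.0 K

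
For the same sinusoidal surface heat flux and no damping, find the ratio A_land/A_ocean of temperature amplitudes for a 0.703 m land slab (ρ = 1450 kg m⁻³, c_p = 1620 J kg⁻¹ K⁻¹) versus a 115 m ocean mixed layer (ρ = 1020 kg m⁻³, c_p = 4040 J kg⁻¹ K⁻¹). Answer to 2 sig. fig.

C_ocean = 1020 × 4040 × 115 = 4.74×10^8 J/(m²·K).
C_land = 1450 × 1620 × 0.703 = 1.65×10^6 J/(m²·K).
Undamped amplitude ∝ 1/C, so A_land/A_ocean = C_ocean/C_land = 287.

290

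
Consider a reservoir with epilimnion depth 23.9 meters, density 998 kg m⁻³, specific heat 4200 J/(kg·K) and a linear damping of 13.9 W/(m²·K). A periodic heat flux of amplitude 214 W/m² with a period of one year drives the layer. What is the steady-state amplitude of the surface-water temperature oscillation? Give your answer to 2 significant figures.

Areal heat capacity C = ρ c_p D = 998 × 4200 × 23.9 = 1.00×10^8 J/(m^2 K).
Angular frequency ω = 2π / T = 2π / 3.15×10^7 s = 1.99×10^-7 s⁻¹.
√((Cω)² + λ²) = √((20.0)² + 13.9²) = 24.3 W/(m²·K).
Amplitude A = F₀ / √((Cω)²+λ²) = 214 / 24.3 = 8.80 K.

8.8 K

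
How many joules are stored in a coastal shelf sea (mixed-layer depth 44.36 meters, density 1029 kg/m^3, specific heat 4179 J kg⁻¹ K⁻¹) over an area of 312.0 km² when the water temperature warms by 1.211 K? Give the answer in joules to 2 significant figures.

7.2×10^16 J

Areal heat capacity C = ρ c_p D = 1029 × 4179 × 44.36 = 1.91×10^8 J m⁻² K⁻¹.
Heat per unit area: q = C ΔT = 1.91×10^8 × 1.211 = 2.31×10^8 J/m².
Total heat: Q = q × A = 2.31×10^8 × (312.0 × 10⁶ m²) = 7.21×10^16 J.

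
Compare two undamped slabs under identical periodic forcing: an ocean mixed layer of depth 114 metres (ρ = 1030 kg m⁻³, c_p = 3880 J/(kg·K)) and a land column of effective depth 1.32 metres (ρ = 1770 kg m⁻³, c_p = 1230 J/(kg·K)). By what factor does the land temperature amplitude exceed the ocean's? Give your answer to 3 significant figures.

159

C_ocean = 1030 × 3880 × 114 = 4.56×10^8 J/(m²·K).
C_land = 1770 × 1230 × 1.32 = 2.87×10^6 J/(m²·K).
Undamped amplitude ∝ 1/C, so A_land/A_ocean = C_ocean/C_land = 159.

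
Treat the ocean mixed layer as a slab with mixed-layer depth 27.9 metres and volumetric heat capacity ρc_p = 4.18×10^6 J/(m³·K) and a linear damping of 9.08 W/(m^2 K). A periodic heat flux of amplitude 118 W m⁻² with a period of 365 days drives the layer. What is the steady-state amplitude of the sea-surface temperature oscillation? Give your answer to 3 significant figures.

Areal heat capacity C = ρc_p × D = 4.18×10^6 × 27.9 = 1.17×10^8 J m⁻² K⁻¹.
Angular frequency ω = 2π / T = 2π / 3.15×10^7 s = 1.99×10^-7 s⁻¹.
√((Cω)² + λ²) = √((23.2)² + 9.08²) = 24.9 W/(m²·K).
Amplitude A = F₀ / √((Cω)²+λ²) = 118 / 24.9 = 4.73 K.

4.73 K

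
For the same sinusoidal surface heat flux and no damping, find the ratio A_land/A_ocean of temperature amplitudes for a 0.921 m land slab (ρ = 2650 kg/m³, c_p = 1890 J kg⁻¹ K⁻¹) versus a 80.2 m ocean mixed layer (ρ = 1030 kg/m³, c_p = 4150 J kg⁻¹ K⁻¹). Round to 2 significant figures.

C_ocean = 1030 × 4150 × 80.2 = 3.43×10^8 J/(m²·K).
C_land = 2650 × 1890 × 0.921 = 4.61×10^6 J/(m²·K).
Undamped amplitude ∝ 1/C, so A_land/A_ocean = C_ocean/C_land = 74.3.

74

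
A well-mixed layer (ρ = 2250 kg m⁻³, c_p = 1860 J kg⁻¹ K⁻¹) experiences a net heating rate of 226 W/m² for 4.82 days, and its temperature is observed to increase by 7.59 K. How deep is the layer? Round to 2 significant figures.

Heat input Q = F Δt = 226 × 4.16×10^5 s = 9.41×10^7 J/m².
Required areal heat capacity C = Q / ΔT = 1.24×10^7 J/(m²·K).
Depth D = C / (ρ c_p) = 1.24×10^7 / (2250 × 1860) = 2.96 m.

3.0 m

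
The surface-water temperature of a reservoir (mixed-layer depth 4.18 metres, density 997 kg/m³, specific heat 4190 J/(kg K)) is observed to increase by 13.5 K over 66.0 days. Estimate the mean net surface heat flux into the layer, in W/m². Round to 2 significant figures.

41

Areal heat capacity C = ρ c_p D = 997 × 4190 × 4.18 = 1.75×10^7 J/(m²·K).
Required heat per unit area: Q = C ΔT = 1.75×10^7 × 13.5 = 2.36×10^8 J/m².
Flux F = Q / Δt = 2.36×10^8 / 5.70×10^6 s = 41.3 W/m².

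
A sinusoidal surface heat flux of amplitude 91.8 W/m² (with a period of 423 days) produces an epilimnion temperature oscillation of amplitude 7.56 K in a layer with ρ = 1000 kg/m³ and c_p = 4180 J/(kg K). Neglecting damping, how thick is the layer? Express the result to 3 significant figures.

ω = 2π / 3.65×10^7 s = 1.72×10^-7 s⁻¹.
Required C = F₀ / (A ω) = 91.8 / (7.56 × 1.72×10^-7) = 7.06×10^7 J/(m²·K).
D = C / (ρ c_p) = 7.06×10^7 / (1000 × 4180) = 16.9 m.

16.9 m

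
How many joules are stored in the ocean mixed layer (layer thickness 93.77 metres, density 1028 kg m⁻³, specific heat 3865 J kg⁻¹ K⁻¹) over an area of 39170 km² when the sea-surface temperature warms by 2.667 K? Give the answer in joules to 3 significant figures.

Areal heat capacity C = ρ c_p D = 1028 × 3865 × 93.77 = 3.73×10^8 J m⁻² K⁻¹.
Heat per unit area: q = C ΔT = 3.73×10^8 × 2.667 = 9.94×10^8 J/m².
Total heat: Q = q × A = 9.94×10^8 × (39170 × 10⁶ m²) = 3.89×10^19 J.

3.89×10^19 J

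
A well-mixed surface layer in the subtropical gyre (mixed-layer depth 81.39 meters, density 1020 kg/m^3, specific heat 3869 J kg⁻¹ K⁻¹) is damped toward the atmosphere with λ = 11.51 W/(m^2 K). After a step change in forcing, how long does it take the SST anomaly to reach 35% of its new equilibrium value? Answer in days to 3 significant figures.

Areal heat capacity C = ρ c_p D = 1020 × 3869 × 81.39 = 3.21×10^8 J/(m²·K).
τ = C / λ = 3.21×10^8 / 11.51 = 2.79×10^7 s.
Fraction reached: 1 − e^(−t/τ) = 0.35 ⇒ t = −τ ln(1 − 0.35) = τ × 0.431.
t = 1.20×10^7 s = 139 days.

139 days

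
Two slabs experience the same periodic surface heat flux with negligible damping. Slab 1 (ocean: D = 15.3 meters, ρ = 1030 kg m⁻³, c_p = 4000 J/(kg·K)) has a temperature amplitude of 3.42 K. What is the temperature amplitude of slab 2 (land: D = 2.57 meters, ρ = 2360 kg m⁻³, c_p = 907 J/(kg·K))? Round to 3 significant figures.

C_ocean = 6.30×10^7 J/(m²·K); C_land = 5.50×10^6 J/(m²·K).
A ∝ 1/C ⇒ A_land = A_ocean × C_ocean/C_land = 3.42 × 11.5 = 39.2 K.

39.2 K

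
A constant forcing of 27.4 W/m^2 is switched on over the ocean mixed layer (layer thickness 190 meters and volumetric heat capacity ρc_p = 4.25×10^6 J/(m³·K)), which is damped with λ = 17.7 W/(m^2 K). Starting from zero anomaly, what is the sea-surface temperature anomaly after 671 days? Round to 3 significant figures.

Areal heat capacity C = ρc_p × D = 4.25×10^6 × 190 = 8.08×10^8 J/(m²·K).
τ = C / λ = 8.08×10^8 / 17.7 = 4.56×10^7 s.
Equilibrium anomaly ΔT_eq = F / λ = 27.4 / 17.7 = 1.55 K.
t = 671 days = 5.80×10^7 s, so t/τ = 1.27.
ΔT(t) = ΔT_eq (1 − e^(−t/τ)) = 1.55 × (1 − e^−1.27) = 1.11 K.

1.11 K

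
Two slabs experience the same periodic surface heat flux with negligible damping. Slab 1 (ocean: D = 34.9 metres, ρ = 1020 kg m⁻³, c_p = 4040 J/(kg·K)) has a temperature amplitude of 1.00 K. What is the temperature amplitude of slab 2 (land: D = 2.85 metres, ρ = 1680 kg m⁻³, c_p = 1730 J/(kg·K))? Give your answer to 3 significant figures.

17.4 K

C_ocean = 1.44×10^8 J/(m²·K); C_land = 8.28×10^6 J/(m²·K).
A ∝ 1/C ⇒ A_land = A_ocean × C_ocean/C_land = 1.00 × 17.4 = 17.4 K.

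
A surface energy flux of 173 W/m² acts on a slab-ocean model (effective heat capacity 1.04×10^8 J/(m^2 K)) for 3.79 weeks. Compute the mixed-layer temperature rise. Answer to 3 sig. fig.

Areal heat capacity C = 1.04×10^8 J/(m^2 K) (given).
Net heat input Q = F Δt = 173 × (3.79 weeks × 6.048×10^5 s/week) = 3.97×10^8 J/m².
ΔT = Q / C = 3.97×10^8 / 1.04×10^8 = 3.81 K.

3.81 K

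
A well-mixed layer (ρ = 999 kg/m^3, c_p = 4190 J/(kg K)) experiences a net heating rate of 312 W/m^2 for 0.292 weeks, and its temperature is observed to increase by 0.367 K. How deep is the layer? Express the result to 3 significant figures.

Heat input Q = F Δt = 312 × 1.77×10^5 s = 5.51×10^7 J/m².
Required areal heat capacity C = Q / ΔT = 1.50×10^8 J/(m²·K).
Depth D = C / (ρ c_p) = 1.50×10^8 / (999 × 4190) = 35.9 m.

35.9 m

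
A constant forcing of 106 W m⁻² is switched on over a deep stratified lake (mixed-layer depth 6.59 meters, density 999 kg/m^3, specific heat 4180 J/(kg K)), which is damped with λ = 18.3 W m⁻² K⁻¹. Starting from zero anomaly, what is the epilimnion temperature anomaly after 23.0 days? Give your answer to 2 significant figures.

Areal heat capacity C = ρ c_p D = 999 × 4180 × 6.59 = 2.75×10^7 J/(m²·K).
τ = C / λ = 2.75×10^7 / 18.3 = 1.50×10^6 s.
Equilibrium anomaly ΔT_eq = F / λ = 106 / 18.3 = 5.79 K.
t = 23.0 days = 1.99×10^6 s, so t/τ = 1.32.
ΔT(t) = ΔT_eq (1 − e^(−t/τ)) = 5.79 × (1 − e^−1.32) = 4.25 K.

4.2 K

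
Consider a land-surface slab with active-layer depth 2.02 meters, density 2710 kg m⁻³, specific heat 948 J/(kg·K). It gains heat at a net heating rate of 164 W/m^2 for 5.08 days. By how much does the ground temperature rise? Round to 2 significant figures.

14 K

Areal heat capacity C = ρ c_p D = 2710 × 948 × 2.02 = 5.19×10^6 J/(m^2 K).
Net heat input Q = F Δt = 164 × (5.08 days × 86400 s/day) = 7.20×10^7 J/m².
ΔT = Q / C = 7.20×10^7 / 5.19×10^6 = 13.9 K.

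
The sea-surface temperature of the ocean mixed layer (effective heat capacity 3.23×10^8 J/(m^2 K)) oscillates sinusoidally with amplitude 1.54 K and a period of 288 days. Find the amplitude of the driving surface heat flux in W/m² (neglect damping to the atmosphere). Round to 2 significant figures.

Areal heat capacity C = 3.23×10^8 J/(m^2 K) (given).
ω = 2π / 2.49×10^7 s = 2.53×10^-7 s⁻¹.
Cω = 3.23×10^8 × 2.53×10^-7 = 81.6 W/(m²·K).
F₀ = A × Cω = 1.54 × 81.6 = 126 W/m².

130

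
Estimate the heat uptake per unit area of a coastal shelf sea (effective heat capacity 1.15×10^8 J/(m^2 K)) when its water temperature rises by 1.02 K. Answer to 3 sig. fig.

1.17×10^8

Areal heat capacity C = 1.15×10^8 J/(m^2 K) (given).
ΔQ = C ΔT = 1.15×10^8 × 1.02 = 1.17×10^8 J/m².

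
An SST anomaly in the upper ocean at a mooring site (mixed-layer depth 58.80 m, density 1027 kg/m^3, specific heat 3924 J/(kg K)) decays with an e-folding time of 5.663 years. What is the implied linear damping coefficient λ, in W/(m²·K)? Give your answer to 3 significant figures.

Areal heat capacity C = ρ c_p D = 1027 × 3924 × 58.80 = 2.37×10^8 J/(m^2 K).
τ = 5.663 years = 1.79×10^8 s.
λ = C / τ = 2.37×10^8 / 1.79×10^8 = 1.33 W/(m²·K).

1.33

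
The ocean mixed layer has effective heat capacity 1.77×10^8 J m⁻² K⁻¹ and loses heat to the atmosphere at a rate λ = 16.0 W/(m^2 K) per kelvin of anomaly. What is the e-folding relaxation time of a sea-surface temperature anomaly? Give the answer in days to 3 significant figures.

Areal heat capacity C = 1.77×10^8 J m⁻² K⁻¹ (given).
Relaxation time τ = C / λ = 1.77×10^8 / 16.0 = 1.11×10^7 s.
In days: 1.11×10^7 s / (86400 s/day) = 128 days.

128 days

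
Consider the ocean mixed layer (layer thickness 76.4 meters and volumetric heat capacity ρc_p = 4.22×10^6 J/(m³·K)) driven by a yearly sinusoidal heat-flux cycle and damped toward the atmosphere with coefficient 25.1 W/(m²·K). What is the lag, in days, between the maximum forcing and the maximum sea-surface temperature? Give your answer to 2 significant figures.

70 days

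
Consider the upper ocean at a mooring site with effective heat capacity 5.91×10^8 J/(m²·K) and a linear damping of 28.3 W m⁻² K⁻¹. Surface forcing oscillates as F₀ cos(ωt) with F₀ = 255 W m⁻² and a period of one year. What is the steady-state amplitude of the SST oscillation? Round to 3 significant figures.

Areal heat capacity C = 5.91×10^8 J/(m²·K) (given).
Angular frequency ω = 2π / T = 2π / 3.15×10^7 s = 1.99×10^-7 s⁻¹.
√((Cω)² + λ²) = √((118)² + 28.3²) = 121 W/(m²·K).
Amplitude A = F₀ / √((Cω)²+λ²) = 255 / 121 = 2.11 K.

2.11 K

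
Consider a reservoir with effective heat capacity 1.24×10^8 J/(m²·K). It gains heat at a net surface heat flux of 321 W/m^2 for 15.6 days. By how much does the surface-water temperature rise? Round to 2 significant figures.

3.5 K

Areal heat capacity C = 1.24×10^8 J/(m²·K) (given).
Net heat input Q = F Δt = 321 × (15.6 days × 86400 s/day) = 4.33×10^8 J/m².
ΔT = Q / C = 4.33×10^8 / 1.24×10^8 = 3.49 K.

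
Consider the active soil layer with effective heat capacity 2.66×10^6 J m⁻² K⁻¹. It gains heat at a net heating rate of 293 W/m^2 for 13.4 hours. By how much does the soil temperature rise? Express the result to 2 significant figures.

Areal heat capacity C = 2.66×10^6 J m⁻² K⁻¹ (given).
Net heat input Q = F Δt = 293 × (13.4 hours × 3600 s/hour) = 1.41×10^7 J/m².
ΔT = Q / C = 1.41×10^7 / 2.66×10^6 = 5.31 K.

5.3 K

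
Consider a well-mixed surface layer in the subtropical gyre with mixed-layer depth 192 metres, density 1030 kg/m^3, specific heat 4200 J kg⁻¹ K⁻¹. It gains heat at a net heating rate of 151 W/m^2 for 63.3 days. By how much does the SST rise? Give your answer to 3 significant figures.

0.994 K

Areal heat capacity C = ρ c_p D = 1030 × 4200 × 192 = 8.31×10^8 J/(m²·K).
Net heat input Q = F Δt = 151 × (63.3 days × 86400 s/day) = 8.26×10^8 J/m².
ΔT = Q / C = 8.26×10^8 / 8.31×10^8 = 0.994 K.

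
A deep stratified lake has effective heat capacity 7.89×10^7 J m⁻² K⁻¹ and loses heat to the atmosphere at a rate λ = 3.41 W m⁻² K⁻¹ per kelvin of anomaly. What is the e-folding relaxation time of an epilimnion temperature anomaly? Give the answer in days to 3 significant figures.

268 days

Areal heat capacity C = 7.89×10^7 J m⁻² K⁻¹ (given).
Relaxation time τ = C / λ = 7.89×10^7 / 3.41 = 2.31×10^7 s.
In days: 2.31×10^7 s / (86400 s/day) = 268 days.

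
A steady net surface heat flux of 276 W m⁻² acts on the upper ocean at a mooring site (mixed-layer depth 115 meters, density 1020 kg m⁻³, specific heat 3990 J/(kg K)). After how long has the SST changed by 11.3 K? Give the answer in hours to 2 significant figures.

Areal heat capacity C = ρ c_p D = 1020 × 3990 × 115 = 4.68×10^8 J/(m²·K).
Time required: Δt = C ΔT / F = 4.68×10^8 × 11.3 / 276 = 1.92×10^7 s.
In hours: 1.92×10^7 s / (3600 s/hour) = 5320 hours.

5300 hours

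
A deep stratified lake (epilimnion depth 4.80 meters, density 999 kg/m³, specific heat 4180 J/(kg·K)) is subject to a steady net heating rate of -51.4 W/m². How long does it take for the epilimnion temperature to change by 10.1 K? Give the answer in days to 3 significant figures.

Areal heat capacity C = ρ c_p D = 999 × 4180 × 4.80 = 2.00×10^7 J/(m²·K).
Time required: Δt = C ΔT / F = 2.00×10^7 × -10.1 / -51.4 = 3.94×10^6 s.
In days: 3.94×10^6 s / (86400 s/day) = 45.6 days.

45.6 days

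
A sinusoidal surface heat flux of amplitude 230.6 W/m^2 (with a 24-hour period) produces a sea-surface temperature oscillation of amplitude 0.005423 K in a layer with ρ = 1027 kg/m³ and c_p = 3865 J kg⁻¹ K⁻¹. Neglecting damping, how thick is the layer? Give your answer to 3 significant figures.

147 m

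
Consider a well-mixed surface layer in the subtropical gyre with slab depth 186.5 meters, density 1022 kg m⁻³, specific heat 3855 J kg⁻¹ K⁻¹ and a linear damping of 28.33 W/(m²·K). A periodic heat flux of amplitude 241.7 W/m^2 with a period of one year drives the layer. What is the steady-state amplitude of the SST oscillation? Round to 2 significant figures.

Areal heat capacity C = ρ c_p D = 1022 × 3855 × 186.5 = 7.35×10^8 J/(m²·K).
Angular frequency ω = 2π / T = 2π / 3.15×10^7 s = 1.99×10^-7 s⁻¹.
√((Cω)² + λ²) = √((146)² + 28.33²) = 149 W/(m²·K).
Amplitude A = F₀ / √((Cω)²+λ²) = 241.7 / 149 = 1.62 K.

1.6 K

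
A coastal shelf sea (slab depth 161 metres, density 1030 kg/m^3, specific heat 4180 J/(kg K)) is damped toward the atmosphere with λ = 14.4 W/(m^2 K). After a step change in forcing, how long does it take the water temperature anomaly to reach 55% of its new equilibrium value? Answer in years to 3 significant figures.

1.22 years

Areal heat capacity C = ρ c_p D = 1030 × 4180 × 161 = 6.93×10^8 J/(m^2 K).
τ = C / λ = 6.93×10^8 / 14.4 = 4.81×10^7 s.
Fraction reached: 1 − e^(−t/τ) = 0.55 ⇒ t = −τ ln(1 − 0.55) = τ × 0.799.
t = 3.84×10^7 s = 1.22 years.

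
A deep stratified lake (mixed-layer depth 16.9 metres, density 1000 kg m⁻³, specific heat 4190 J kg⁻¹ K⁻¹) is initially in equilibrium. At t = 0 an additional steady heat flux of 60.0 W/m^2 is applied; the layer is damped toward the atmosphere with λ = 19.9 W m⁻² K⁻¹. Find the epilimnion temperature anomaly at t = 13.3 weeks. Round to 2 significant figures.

Areal heat capacity C = ρ c_p D = 1000 × 4190 × 16.9 = 7.08×10^7 J m⁻² K⁻¹.
τ = C / λ = 7.08×10^7 / 19.9 = 3.56×10^6 s.
Equilibrium anomaly ΔT_eq = F / λ = 60.0 / 19.9 = 3.02 K.
t = 13.3 weeks = 8.04×10^6 s, so t/τ = 2.26.
ΔT(t) = ΔT_eq (1 − e^(−t/τ)) = 3.02 × (1 − e^−2.26) = 2.70 K.

2.7 K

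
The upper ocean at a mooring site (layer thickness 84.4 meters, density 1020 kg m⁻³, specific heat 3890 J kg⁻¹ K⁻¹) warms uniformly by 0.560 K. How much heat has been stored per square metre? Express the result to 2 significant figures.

1.9×10^8

Areal heat capacity C = ρ c_p D = 1020 × 3890 × 84.4 = 3.35×10^8 J/(m²·K).
ΔQ = C ΔT = 3.35×10^8 × 0.560 = 1.88×10^8 J/m².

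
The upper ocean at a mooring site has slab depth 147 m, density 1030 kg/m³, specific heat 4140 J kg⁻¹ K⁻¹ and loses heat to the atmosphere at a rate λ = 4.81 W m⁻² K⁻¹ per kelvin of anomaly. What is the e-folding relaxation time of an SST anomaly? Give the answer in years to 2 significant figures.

4.1 years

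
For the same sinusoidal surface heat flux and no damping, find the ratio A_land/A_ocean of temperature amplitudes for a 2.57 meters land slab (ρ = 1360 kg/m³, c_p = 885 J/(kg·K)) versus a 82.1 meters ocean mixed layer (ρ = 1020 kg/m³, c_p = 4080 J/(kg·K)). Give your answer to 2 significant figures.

110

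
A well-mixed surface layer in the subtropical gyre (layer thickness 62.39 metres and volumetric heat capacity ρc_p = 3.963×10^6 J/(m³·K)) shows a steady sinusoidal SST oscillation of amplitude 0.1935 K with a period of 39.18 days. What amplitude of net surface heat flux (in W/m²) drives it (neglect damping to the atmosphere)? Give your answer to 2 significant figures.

89

Areal heat capacity C = ρc_p × D = 3.963×10^6 × 62.39 = 2.47×10^8 J m⁻² K⁻¹.
ω = 2π / 3.39×10^6 s = 1.86×10^-6 s⁻¹.
Cω = 2.47×10^8 × 1.86×10^-6 = 459 W/(m²·K).
F₀ = A × Cω = 0.1935 × 459 = 88.8 W/m².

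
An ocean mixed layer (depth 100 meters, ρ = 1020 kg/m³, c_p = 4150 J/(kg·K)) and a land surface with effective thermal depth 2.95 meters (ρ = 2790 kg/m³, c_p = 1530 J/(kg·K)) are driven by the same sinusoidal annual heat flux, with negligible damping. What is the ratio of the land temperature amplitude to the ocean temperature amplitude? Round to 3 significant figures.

C_ocean = 1020 × 4150 × 100 = 4.23×10^8 J/(m²·K).
C_land = 2790 × 1530 × 2.95 = 1.26×10^7 J/(m²·K).
Undamped amplitude ∝ 1/C, so A_land/A_ocean = C_ocean/C_land = 33.6.

33.6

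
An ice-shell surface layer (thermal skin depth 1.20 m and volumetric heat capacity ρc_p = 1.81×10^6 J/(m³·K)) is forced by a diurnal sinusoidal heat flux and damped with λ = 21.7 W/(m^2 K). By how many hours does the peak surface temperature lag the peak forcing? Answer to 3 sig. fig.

5.48 hours

Areal heat capacity C = ρc_p × D = 1.81×10^6 × 1.20 = 2.17×10^6 J m⁻² K⁻¹.
ω = 2π / 86400 s = 7.27×10^-5 s⁻¹.
Phase lag φ = arctan(Cω/λ) = arctan(158/21.7) = 1.43 rad.
Time lag = φ / ω = 1.43 / 7.27×10^-5 = 19700 s = 5.48 hours.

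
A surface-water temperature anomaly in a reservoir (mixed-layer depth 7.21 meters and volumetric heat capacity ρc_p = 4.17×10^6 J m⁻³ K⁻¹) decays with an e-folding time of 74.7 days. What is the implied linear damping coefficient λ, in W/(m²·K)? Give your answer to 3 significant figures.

4.66

Areal heat capacity C = ρc_p × D = 4.17×10^6 × 7.21 = 3.01×10^7 J m⁻² K⁻¹.
τ = 74.7 days = 6.45×10^6 s.
λ = C / τ = 3.01×10^7 / 6.45×10^6 = 4.66 W/(m²·K).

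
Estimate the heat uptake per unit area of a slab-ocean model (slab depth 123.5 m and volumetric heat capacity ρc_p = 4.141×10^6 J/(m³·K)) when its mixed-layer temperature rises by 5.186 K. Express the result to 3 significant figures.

Areal heat capacity C = ρc_p × D = 4.141×10^6 × 123.5 = 5.11×10^8 J/(m²·K).
ΔQ = C ΔT = 5.11×10^8 × 5.186 = 2.65×10^9 J/m².

2.65×10^9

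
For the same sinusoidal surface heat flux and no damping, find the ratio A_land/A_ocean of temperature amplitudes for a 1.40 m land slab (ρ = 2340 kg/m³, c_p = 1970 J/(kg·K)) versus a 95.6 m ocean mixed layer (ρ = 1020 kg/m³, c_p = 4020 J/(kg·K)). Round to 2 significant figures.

61

C_ocean = 1020 × 4020 × 95.6 = 3.92×10^8 J/(m²·K).
C_land = 2340 × 1970 × 1.40 = 6.45×10^6 J/(m²·K).
Undamped amplitude ∝ 1/C, so A_land/A_ocean = C_ocean/C_land = 60.7.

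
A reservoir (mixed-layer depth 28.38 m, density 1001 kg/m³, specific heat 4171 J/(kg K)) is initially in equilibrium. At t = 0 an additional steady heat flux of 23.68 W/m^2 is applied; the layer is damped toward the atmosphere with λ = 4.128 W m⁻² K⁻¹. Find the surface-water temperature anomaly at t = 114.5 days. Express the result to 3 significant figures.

1.67 K

Areal heat capacity C = ρ c_p D = 1001 × 4171 × 28.38 = 1.18×10^8 J m⁻² K⁻¹.
τ = C / λ = 1.18×10^8 / 4.128 = 2.87×10^7 s.
Equilibrium anomaly ΔT_eq = F / λ = 23.68 / 4.128 = 5.74 K.
t = 114.5 days = 9.89×10^6 s, so t/τ = 0.345.
ΔT(t) = ΔT_eq (1 − e^(−t/τ)) = 5.74 × (1 − e^−0.345) = 1.67 K.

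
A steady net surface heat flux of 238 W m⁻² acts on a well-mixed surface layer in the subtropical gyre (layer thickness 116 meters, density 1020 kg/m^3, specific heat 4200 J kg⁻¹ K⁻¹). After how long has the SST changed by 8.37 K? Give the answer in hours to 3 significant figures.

Areal heat capacity C = ρ c_p D = 1020 × 4200 × 116 = 4.97×10^8 J m⁻² K⁻¹.
Time required: Δt = C ΔT / F = 4.97×10^8 × 8.37 / 238 = 1.75×10^7 s.
In hours: 1.75×10^7 s / (3600 s/hour) = 4850 hours.

4850 hours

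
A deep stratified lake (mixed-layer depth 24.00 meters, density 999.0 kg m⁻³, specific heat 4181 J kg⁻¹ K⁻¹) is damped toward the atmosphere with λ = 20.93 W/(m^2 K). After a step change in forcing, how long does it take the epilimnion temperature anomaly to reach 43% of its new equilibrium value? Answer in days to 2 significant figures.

Areal heat capacity C = ρ c_p D = 999.0 × 4181 × 24.00 = 1.00×10^8 J m⁻² K⁻¹.
τ = C / λ = 1.00×10^8 / 20.93 = 4.79×10^6 s.
Fraction reached: 1 − e^(−t/τ) = 0.43 ⇒ t = −τ ln(1 − 0.43) = τ × 0.562.
t = 2.69×10^6 s = 31.2 days.

31 days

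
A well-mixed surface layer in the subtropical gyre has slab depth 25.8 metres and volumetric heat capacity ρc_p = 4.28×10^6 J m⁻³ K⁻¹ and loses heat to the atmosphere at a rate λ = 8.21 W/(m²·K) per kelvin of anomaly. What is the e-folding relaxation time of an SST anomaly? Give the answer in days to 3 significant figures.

156 days

Areal heat capacity C = ρc_p × D = 4.28×10^6 × 25.8 = 1.10×10^8 J/(m²·K).
Relaxation time τ = C / λ = 1.10×10^8 / 8.21 = 1.34×10^7 s.
In days: 1.34×10^7 s / (86400 s/day) = 156 days.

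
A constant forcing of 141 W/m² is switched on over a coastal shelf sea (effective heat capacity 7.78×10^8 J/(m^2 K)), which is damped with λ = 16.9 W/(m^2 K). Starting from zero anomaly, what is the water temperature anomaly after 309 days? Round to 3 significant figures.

3.67 K

Areal heat capacity C = 7.78×10^8 J/(m^2 K) (given).
τ = C / λ = 7.78×10^8 / 16.9 = 4.60×10^7 s.
Equilibrium anomaly ΔT_eq = F / λ = 141 / 16.9 = 8.34 K.
t = 309 days = 2.67×10^7 s, so t/τ = 0.580.
ΔT(t) = ΔT_eq (1 − e^(−t/τ)) = 8.34 × (1 − e^−0.580) = 3.67 K.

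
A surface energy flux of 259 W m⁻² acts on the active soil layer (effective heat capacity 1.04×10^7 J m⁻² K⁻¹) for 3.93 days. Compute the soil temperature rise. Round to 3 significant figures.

8.46 K

Areal heat capacity C = 1.04×10^7 J m⁻² K⁻¹ (given).
Net heat input Q = F Δt = 259 × (3.93 days × 86400 s/day) = 8.79×10^7 J/m².
ΔT = Q / C = 8.79×10^7 / 1.04×10^7 = 8.46 K.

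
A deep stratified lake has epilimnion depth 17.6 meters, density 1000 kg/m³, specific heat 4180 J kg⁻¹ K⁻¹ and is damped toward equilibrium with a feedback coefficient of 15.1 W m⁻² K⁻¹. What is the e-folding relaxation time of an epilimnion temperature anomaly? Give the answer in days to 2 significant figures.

Areal heat capacity C = ρ c_p D = 1000 × 4180 × 17.6 = 7.36×10^7 J/(m²·K).
Relaxation time τ = C / λ = 7.36×10^7 / 15.1 = 4.87×10^6 s.
In days: 4.87×10^6 s / (86400 s/day) = 56.4 days.

56 days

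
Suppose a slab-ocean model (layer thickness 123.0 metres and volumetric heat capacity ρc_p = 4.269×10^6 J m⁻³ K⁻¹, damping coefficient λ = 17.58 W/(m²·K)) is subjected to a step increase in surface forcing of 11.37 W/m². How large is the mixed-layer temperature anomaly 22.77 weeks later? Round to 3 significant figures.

0.239 K

Areal heat capacity C = ρc_p × D = 4.269×10^6 × 123.0 = 5.25×10^8 J m⁻² K⁻¹.
τ = C / λ = 5.25×10^8 / 17.58 = 2.99×10^7 s.
Equilibrium anomaly ΔT_eq = F / λ = 11.37 / 17.58 = 0.647 K.
t = 22.77 weeks = 1.38×10^7 s, so t/τ = 0.461.
ΔT(t) = ΔT_eq (1 − e^(−t/τ)) = 0.647 × (1 − e^−0.461) = 0.239 K.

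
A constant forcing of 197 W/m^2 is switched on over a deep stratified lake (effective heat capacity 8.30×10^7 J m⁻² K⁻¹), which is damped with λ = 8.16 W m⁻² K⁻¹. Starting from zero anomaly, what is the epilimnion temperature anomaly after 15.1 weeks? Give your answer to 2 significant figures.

14 K

Areal heat capacity C = 8.30×10^7 J m⁻² K⁻¹ (given).
τ = C / λ = 8.30×10^7 / 8.16 = 1.02×10^7 s.
Equilibrium anomaly ΔT_eq = F / λ = 197 / 8.16 = 24.1 K.
t = 15.1 weeks = 9.13×10^6 s, so t/τ = 0.898.
ΔT(t) = ΔT_eq (1 − e^(−t/τ)) = 24.1 × (1 − e^−0.898) = 14.3 K.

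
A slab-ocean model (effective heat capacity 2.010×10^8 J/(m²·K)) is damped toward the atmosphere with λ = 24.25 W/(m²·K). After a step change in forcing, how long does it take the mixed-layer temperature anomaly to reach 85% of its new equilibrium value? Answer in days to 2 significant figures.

Areal heat capacity C = 2.010×10^8 J/(m²·K) (given).
τ = C / λ = 2.01×10^8 / 24.25 = 8.29×10^6 s.
Fraction reached: 1 − e^(−t/τ) = 0.85 ⇒ t = −τ ln(1 − 0.85) = τ × 1.90.
t = 1.57×10^7 s = 182 days.

180 days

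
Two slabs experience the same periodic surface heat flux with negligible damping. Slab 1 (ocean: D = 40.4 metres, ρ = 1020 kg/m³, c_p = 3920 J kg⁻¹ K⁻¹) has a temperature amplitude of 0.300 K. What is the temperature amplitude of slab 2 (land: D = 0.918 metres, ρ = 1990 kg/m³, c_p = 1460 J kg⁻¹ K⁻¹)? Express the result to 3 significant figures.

C_ocean = 1.62×10^8 J/(m²·K); C_land = 2.67×10^6 J/(m²·K).
A ∝ 1/C ⇒ A_land = A_ocean × C_ocean/C_land = 0.300 × 60.6 = 18.2 K.

18.2 K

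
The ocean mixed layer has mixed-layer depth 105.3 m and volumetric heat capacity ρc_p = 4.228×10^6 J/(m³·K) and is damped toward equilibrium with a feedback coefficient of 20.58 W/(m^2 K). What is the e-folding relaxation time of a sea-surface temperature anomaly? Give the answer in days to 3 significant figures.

250 days

Areal heat capacity C = ρc_p × D = 4.228×10^6 × 105.3 = 4.45×10^8 J/(m²·K).
Relaxation time τ = C / λ = 4.45×10^8 / 20.58 = 2.16×10^7 s.
In days: 2.16×10^7 s / (86400 s/day) = 250 days.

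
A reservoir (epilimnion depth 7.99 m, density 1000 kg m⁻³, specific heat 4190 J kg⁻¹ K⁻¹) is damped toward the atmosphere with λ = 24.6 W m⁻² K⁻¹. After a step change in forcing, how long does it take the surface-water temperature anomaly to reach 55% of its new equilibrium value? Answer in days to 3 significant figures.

12.6 days

Areal heat capacity C = ρ c_p D = 1000 × 4190 × 7.99 = 3.35×10^7 J/(m²·K).
τ = C / λ = 3.35×10^7 / 24.6 = 1.36×10^6 s.
Fraction reached: 1 − e^(−t/τ) = 0.55 ⇒ t = −τ ln(1 − 0.55) = τ × 0.799.
t = 1.09×10^6 s = 12.6 days.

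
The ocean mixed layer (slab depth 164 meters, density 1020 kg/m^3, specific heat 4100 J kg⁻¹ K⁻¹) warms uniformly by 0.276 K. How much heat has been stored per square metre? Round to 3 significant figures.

Areal heat capacity C = ρ c_p D = 1020 × 4100 × 164 = 6.86×10^8 J m⁻² K⁻¹.
ΔQ = C ΔT = 6.86×10^8 × 0.276 = 1.89×10^8 J/m².

1.89×10^8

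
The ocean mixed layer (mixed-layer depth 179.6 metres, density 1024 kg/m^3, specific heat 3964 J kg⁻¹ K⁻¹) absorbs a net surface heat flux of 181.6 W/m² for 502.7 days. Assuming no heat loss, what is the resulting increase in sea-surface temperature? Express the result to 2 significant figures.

11 K

Areal heat capacity C = ρ c_p D = 1024 × 3964 × 179.6 = 7.29×10^8 J m⁻² K⁻¹.
Net heat input Q = F Δt = 181.6 × (502.7 days × 86400 s/day) = 7.89×10^9 J/m².
ΔT = Q / C = 7.89×10^9 / 7.29×10^8 = 10.8 K.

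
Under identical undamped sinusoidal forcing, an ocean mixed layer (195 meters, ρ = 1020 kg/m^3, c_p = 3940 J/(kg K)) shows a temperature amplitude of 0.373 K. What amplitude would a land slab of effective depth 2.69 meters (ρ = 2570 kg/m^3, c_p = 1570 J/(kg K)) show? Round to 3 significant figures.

C_ocean = 7.84×10^8 J/(m²·K); C_land = 1.09×10^7 J/(m²·K).
A ∝ 1/C ⇒ A_land = A_ocean × C_ocean/C_land = 0.373 × 72.2 = 26.9 K.

26.9 K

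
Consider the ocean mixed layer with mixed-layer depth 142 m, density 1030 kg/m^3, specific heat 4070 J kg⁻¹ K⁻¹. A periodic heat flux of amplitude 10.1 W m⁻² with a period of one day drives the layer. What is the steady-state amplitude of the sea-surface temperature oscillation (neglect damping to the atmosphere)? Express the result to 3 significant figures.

Areal heat capacity C = ρ c_p D = 1030 × 4070 × 142 = 5.95×10^8 J/(m^2 K).
Angular frequency ω = 2π / T = 2π / 86400 s = 7.27×10^-5 s⁻¹.
Cω = 5.95×10^8 × 7.27×10^-5 = 43300 W/(m²·K).
Amplitude A = F₀ / (Cω) = 10.1 / 43300 = 2.33×10^-4 K.

2.33×10^-4 K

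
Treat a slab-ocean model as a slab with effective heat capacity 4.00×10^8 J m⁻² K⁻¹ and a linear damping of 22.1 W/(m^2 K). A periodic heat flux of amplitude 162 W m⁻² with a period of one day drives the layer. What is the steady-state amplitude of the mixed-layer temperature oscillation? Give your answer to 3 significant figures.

Areal heat capacity C = 4.00×10^8 J m⁻² K⁻¹ (given).
Angular frequency ω = 2π / T = 2π / 86400 s = 7.27×10^-5 s⁻¹.
√((Cω)² + λ²) = √((29100)² + 22.1²) = 29100 W/(m²·K).
Amplitude A = F₀ / √((Cω)²+λ²) = 162 / 29100 = 0.00557 K.

0.00557 K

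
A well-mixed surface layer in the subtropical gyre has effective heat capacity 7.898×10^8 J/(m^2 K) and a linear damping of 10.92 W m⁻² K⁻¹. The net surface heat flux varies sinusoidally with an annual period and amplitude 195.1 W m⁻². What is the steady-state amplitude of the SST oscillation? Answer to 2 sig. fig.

1.2 K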